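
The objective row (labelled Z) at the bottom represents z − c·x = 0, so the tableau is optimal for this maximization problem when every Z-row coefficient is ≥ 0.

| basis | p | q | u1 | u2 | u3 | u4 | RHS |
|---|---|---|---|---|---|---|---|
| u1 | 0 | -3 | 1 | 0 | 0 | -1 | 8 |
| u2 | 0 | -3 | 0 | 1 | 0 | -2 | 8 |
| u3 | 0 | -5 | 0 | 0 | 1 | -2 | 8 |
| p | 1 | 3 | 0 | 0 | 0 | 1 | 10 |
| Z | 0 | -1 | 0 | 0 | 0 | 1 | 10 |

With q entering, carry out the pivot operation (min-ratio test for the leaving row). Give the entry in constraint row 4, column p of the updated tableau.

1/3

Ratio test on column q — row 1: entry -3 ≤ 0; row 2: entry -3 ≤ 0; row 3: entry -5 ≤ 0; row 4: 10/3 = 10/3. Minimum is 10/3 at row 4 (p leaves); pivot element 3.
Divide row 4 by 3; eliminate column q from the other rows.
In the new row 4, the p entry is the old entry divided by the pivot: 1/3 = 1/3.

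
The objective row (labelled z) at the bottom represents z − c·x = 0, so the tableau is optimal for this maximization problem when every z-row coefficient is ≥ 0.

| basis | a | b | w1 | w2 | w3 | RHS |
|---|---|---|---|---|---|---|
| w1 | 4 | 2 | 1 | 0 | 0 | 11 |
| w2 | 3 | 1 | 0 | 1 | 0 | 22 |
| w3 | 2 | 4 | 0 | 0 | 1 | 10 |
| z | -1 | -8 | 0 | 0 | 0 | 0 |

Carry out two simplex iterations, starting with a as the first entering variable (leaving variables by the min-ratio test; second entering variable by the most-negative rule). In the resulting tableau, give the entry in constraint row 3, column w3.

Ratio test on column a — row 1: 11/4 = 11/4; row 2: 22/3 = 22/3; row 3: 10/2 = 5. Minimum is 11/4 at row 1 (w1 leaves); pivot element 4.
Divide row 1 by 4; eliminate column a from the other rows.
Second iteration: most negative z-row entry is -15/2 in column b, so b enters.
Ratio test on column b — row 1: (11/4)/(1/2) = 11/2; row 2: entry -1/2 ≤ 0; row 3: (9/2)/3 = 3/2. Minimum is 3/2 at row 3 (w3 leaves); pivot element 3.
Divide row 3 by 3; eliminate column b from the other rows.
After both pivots, the entry at constraint row 3, column w3 is 1/3.

1/3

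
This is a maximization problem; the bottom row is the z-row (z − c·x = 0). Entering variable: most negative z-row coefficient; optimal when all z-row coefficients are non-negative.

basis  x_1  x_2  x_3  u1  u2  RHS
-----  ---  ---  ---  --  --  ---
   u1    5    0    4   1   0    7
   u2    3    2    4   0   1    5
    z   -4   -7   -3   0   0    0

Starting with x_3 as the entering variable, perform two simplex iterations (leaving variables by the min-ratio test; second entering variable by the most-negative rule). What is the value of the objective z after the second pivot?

35/2

Ratio test on column x_3 — row 1: 7/4 = 7/4; row 2: 5/4 = 5/4. Minimum is 5/4 at row 2 (u2 leaves); pivot element 4.
Pivot on row 2; the z-row RHS becomes 0 − (-3)·(5/4) = 15/4.
Next entering variable (most negative z-row entry -11/2): x_2.
Ratio test on column x_2 — row 1: entry -2 ≤ 0; row 2: (5/4)/(1/2) = 5/2. Minimum is 5/2 at row 2 (x_3 leaves); pivot element 1/2.
After the second pivot the z-row RHS is 15/4 − (-11/2)·(5/2) = 35/2.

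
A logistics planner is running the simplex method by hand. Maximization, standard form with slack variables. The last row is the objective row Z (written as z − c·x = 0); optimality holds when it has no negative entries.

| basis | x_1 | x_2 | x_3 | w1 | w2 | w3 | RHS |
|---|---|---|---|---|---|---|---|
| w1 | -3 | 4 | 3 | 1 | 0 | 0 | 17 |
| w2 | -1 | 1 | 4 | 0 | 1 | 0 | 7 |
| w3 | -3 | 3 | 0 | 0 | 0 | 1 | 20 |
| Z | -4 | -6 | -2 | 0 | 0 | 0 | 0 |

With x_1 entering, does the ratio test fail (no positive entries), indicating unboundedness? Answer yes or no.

yes

Every constraint-row entry in column x_1 is ≤ 0, so increasing x_1 is unbounded.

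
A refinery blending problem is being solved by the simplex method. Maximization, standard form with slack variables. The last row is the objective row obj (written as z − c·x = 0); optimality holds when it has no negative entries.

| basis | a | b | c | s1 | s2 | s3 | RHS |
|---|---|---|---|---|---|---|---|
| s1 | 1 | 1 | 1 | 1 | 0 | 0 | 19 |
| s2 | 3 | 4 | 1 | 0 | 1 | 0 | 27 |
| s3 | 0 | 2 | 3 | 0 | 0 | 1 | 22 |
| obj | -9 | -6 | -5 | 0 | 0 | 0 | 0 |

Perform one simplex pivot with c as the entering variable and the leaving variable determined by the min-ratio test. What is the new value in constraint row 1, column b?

Ratio test on column c — row 1: 19/1 = 19; row 2: 27/1 = 27; row 3: 22/3 = 22/3. Minimum is 22/3 at row 3 (s3 leaves); pivot element 3.
Divide row 3 by 3; eliminate column c from the other rows.
Row 1 update in column b: 1 − 1·(2/3) = 1/3.

1/3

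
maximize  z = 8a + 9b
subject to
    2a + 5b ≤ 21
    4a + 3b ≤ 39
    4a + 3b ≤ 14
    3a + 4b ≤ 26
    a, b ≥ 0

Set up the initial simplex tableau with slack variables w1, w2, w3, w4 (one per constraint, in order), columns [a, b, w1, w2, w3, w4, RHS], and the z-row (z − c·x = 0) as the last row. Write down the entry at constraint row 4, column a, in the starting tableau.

3

Constraint 4 has coefficient 3 on a.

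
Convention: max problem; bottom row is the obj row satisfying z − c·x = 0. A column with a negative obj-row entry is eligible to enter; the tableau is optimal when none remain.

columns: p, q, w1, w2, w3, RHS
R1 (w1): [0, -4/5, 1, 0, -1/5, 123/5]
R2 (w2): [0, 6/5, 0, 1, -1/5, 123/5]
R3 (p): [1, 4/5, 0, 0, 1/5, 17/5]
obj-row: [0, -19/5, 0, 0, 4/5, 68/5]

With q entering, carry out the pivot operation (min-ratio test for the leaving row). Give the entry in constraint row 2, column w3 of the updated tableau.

Ratio test on column q — row 1: entry -4/5 ≤ 0; row 2: (123/5)/(6/5) = 41/2; row 3: (17/5)/(4/5) = 17/4. Minimum is 17/4 at row 3 (p leaves); pivot element 4/5.
Divide row 3 by 4/5; eliminate column q from the other rows.
Row 2 update in column w3: -1/5 − (6/5)·(1/4) = -1/2.

-1/2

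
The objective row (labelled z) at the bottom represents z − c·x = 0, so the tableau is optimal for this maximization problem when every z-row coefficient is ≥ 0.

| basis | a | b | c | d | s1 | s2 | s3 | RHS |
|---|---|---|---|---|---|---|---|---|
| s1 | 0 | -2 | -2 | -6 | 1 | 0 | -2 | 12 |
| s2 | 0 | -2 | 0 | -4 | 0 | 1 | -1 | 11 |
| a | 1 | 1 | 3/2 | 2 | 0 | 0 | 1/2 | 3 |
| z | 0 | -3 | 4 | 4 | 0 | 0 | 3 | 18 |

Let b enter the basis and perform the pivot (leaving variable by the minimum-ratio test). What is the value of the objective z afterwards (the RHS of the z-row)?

27

Ratio test on column b — row 1: entry -2 ≤ 0; row 2: entry -2 ≤ 0; row 3: 3/1 = 3. Minimum is 3 at row 3 (a leaves); pivot element 1.
Pivot on row 3; the z-row RHS becomes 18 − (-3)·3 = 27.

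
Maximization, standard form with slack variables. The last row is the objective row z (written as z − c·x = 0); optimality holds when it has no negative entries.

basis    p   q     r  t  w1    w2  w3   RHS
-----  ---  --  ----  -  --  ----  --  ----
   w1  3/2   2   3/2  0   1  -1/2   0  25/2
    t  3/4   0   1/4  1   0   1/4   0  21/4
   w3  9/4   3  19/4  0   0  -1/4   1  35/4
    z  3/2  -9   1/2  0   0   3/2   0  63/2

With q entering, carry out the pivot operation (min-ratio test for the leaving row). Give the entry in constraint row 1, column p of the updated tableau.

0

Ratio test on column q — row 1: (25/2)/2 = 25/4; row 2: entry 0 ≤ 0; row 3: (35/4)/3 = 35/12. Minimum is 35/12 at row 3 (w3 leaves); pivot element 3.
Divide row 3 by 3; eliminate column q from the other rows.
Row 1 update in column p: 3/2 − 2·(3/4) = 0.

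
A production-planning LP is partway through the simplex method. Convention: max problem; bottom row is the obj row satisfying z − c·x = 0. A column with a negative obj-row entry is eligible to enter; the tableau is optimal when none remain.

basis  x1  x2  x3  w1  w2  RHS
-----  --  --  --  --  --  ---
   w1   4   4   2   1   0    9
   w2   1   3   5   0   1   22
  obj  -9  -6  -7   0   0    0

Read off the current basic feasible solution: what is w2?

w2 is basic (row 2); its value is the RHS of that row, 22.

22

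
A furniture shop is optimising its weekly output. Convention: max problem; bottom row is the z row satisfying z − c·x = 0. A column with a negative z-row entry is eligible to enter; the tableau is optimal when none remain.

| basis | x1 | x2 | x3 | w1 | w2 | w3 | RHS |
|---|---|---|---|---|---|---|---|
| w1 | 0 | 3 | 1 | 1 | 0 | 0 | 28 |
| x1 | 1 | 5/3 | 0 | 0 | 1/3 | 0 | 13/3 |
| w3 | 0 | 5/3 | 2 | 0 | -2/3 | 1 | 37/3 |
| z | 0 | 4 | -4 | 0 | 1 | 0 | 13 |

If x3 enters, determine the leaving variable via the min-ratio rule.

Column x3 entries and ratios — w1: 28/1 = 28; x1: 0 ≤ 0, skip; w3: (37/3)/2 = 37/6.
Smallest ratio is 37/6 in the row of w3, so w3 leaves.

w3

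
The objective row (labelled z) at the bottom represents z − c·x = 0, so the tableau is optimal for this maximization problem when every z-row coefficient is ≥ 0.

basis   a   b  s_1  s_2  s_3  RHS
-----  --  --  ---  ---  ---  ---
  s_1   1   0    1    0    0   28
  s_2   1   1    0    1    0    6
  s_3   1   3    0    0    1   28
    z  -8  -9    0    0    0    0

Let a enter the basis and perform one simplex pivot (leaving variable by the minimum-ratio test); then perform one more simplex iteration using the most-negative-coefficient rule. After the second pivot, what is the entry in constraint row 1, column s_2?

Ratio test on column a — row 1: 28/1 = 28; row 2: 6/1 = 6; row 3: 28/1 = 28. Minimum is 6 at row 2 (s_2 leaves); pivot element 1.
Divide row 2 by 1; eliminate column a from the other rows.
Second iteration: most negative z-row entry is -1 in column b, so b enters.
Ratio test on column b — row 1: entry -1 ≤ 0; row 2: 6/1 = 6; row 3: 22/2 = 11. Minimum is 6 at row 2 (a leaves); pivot element 1.
Divide row 2 by 1; eliminate column b from the other rows.
After both pivots, the entry at constraint row 1, column s_2 is 0.

0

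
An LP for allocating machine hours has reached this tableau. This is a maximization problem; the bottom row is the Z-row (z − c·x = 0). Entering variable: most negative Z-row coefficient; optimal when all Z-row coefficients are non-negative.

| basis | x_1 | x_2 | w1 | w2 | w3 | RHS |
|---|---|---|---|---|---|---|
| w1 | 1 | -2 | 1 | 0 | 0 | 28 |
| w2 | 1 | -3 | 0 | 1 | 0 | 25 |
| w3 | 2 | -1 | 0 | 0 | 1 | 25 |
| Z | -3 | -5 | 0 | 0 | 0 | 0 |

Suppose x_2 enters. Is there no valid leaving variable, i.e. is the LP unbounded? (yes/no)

Every constraint-row entry in column x_2 is ≤ 0, so increasing x_2 is unbounded.

yes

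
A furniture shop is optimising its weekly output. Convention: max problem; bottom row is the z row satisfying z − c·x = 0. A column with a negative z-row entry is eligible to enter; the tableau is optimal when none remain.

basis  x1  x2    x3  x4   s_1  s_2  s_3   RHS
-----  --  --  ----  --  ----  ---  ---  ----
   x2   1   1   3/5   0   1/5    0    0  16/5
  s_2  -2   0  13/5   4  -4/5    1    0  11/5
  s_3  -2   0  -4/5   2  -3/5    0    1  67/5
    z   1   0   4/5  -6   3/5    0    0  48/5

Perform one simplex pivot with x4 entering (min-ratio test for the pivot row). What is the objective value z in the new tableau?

Ratio test on column x4 — row 1: entry 0 ≤ 0; row 2: (11/5)/4 = 11/20; row 3: (67/5)/2 = 67/10. Minimum is 11/20 at row 2 (s_2 leaves); pivot element 4.
Pivot on row 2; the z-row RHS becomes 48/5 − (-6)·(11/20) = 129/10.

129/10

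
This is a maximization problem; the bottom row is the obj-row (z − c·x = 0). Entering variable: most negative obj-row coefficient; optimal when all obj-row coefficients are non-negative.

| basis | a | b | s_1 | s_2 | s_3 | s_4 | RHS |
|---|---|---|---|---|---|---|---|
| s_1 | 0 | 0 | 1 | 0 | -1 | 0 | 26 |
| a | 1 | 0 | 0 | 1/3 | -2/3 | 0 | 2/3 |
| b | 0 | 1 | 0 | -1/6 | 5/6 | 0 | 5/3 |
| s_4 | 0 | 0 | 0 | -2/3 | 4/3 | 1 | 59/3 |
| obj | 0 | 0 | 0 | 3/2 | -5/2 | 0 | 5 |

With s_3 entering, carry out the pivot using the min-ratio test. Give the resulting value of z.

Ratio test on column s_3 — row 1: entry -1 ≤ 0; row 2: entry -2/3 ≤ 0; row 3: (5/3)/(5/6) = 2; row 4: (59/3)/(4/3) = 59/4. Minimum is 2 at row 3 (b leaves); pivot element 5/6.
Pivot on row 3; the obj-row RHS becomes 5 − (-5/2)·2 = 10.

10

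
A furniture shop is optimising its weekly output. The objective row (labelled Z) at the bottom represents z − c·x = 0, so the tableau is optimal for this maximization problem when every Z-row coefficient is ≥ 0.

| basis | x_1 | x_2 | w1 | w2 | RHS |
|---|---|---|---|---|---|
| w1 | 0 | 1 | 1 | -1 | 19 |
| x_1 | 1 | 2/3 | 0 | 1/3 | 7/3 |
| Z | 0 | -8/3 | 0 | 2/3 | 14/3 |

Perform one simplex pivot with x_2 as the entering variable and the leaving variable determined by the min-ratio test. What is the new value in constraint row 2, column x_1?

Ratio test on column x_2 — row 1: 19/1 = 19; row 2: (7/3)/(2/3) = 7/2. Minimum is 7/2 at row 2 (x_1 leaves); pivot element 2/3.
Divide row 2 by 2/3; eliminate column x_2 from the other rows.
In the new row 2, the x_1 entry is the old entry divided by the pivot: 1/(2/3) = 3/2.

3/2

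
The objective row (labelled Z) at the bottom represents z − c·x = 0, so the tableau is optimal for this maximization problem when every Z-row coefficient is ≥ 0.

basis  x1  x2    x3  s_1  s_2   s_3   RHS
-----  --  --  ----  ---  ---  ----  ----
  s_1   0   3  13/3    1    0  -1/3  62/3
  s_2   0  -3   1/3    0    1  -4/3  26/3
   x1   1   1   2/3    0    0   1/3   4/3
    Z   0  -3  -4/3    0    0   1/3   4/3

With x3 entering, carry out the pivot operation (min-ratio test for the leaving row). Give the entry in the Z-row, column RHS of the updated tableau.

Ratio test on column x3 — row 1: (62/3)/(13/3) = 62/13; row 2: (26/3)/(1/3) = 26; row 3: (4/3)/(2/3) = 2. Minimum is 2 at row 3 (x1 leaves); pivot element 2/3.
Divide row 3 by 2/3; eliminate column x3 from the other rows.
Z-row update in column RHS: 4/3 − (-4/3)·2 = 4.

4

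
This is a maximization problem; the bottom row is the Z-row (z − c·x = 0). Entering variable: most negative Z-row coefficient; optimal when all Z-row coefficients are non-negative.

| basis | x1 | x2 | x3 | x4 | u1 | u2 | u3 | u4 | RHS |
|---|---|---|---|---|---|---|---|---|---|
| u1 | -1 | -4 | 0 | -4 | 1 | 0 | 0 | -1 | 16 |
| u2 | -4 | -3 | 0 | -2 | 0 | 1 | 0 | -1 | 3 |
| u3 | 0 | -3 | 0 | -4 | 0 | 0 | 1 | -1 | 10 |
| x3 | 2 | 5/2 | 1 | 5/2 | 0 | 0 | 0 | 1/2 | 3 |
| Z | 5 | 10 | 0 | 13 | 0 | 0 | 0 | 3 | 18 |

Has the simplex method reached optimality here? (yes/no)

Every Z-row coefficient is ≥ 0, so the tableau is optimal.

yes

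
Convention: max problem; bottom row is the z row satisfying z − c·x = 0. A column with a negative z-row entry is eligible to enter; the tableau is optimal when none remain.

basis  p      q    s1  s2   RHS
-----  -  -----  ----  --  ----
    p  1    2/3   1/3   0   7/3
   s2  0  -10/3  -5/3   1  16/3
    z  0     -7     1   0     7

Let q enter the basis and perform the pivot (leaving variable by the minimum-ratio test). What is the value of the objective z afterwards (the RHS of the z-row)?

63/2

Ratio test on column q — row 1: (7/3)/(2/3) = 7/2; row 2: entry -10/3 ≤ 0. Minimum is 7/2 at row 1 (p leaves); pivot element 2/3.
Pivot on row 1; the z-row RHS becomes 7 − (-7)·(7/2) = 63/2.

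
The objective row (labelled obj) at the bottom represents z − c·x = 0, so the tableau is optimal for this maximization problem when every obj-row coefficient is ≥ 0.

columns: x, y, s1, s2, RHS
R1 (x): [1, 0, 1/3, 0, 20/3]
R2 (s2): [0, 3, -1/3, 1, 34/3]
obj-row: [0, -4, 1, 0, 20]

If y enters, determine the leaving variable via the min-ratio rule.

Column y entries and ratios — x: 0 ≤ 0, skip; s2: (34/3)/3 = 34/9.
Smallest ratio is 34/9 in the row of s2, so s2 leaves.

s2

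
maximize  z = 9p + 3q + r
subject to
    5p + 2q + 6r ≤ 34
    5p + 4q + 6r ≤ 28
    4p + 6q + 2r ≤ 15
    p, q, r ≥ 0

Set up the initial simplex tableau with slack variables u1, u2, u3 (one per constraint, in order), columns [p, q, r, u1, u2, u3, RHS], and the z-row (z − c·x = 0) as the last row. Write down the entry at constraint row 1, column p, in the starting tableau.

5

Constraint 1 has coefficient 5 on p.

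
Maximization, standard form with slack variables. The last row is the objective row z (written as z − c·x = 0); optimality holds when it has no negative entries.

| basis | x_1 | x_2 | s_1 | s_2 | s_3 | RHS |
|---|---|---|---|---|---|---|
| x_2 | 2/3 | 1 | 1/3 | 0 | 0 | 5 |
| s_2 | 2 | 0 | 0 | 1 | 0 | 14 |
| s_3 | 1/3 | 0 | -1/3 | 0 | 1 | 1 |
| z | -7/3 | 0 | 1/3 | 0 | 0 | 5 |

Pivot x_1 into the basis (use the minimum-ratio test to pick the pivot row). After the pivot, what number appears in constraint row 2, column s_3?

-6

Ratio test on column x_1 — row 1: 5/(2/3) = 15/2; row 2: 14/2 = 7; row 3: 1/(1/3) = 3. Minimum is 3 at row 3 (s_3 leaves); pivot element 1/3.
Divide row 3 by 1/3; eliminate column x_1 from the other rows.
Row 2 update in column s_3: 0 − 2·3 = -6.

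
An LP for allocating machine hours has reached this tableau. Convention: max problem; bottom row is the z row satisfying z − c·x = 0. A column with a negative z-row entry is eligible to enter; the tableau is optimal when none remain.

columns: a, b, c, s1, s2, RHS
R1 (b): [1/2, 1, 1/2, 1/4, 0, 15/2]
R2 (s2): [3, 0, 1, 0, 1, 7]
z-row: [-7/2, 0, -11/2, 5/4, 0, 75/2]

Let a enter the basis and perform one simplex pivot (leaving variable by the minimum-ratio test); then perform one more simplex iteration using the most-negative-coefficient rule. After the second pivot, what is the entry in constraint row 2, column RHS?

7

Ratio test on column a — row 1: (15/2)/(1/2) = 15; row 2: 7/3 = 7/3. Minimum is 7/3 at row 2 (s2 leaves); pivot element 3.
Divide row 2 by 3; eliminate column a from the other rows.
Second iteration: most negative z-row entry is -13/3 in column c, so c enters.
Ratio test on column c — row 1: (19/3)/(1/3) = 19; row 2: (7/3)/(1/3) = 7. Minimum is 7 at row 2 (a leaves); pivot element 1/3.
Divide row 2 by 1/3; eliminate column c from the other rows.
After both pivots, the entry at constraint row 2, column RHS is 7.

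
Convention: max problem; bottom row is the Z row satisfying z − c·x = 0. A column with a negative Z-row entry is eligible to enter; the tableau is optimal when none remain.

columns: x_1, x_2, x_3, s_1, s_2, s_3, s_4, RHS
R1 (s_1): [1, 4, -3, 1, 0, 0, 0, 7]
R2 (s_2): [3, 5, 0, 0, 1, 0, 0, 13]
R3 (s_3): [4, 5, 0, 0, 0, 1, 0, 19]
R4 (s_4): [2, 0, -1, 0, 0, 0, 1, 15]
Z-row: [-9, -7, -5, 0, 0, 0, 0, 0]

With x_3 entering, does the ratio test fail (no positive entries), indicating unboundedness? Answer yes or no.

yes

Every constraint-row entry in column x_3 is ≤ 0, so increasing x_3 is unbounded.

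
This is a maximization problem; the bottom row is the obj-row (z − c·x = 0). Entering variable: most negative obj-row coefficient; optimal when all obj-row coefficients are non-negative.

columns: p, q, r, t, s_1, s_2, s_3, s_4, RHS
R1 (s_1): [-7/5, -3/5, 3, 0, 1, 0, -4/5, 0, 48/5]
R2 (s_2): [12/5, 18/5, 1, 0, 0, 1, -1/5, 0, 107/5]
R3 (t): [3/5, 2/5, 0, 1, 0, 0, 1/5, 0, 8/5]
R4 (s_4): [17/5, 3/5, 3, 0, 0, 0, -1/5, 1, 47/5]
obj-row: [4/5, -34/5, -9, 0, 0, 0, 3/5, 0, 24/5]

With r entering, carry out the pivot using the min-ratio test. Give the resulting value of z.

33

Ratio test on column r — row 1: (48/5)/3 = 16/5; row 2: (107/5)/1 = 107/5; row 3: entry 0 ≤ 0; row 4: (47/5)/3 = 47/15. Minimum is 47/15 at row 4 (s_4 leaves); pivot element 3.
Pivot on row 4; the obj-row RHS becomes 24/5 − (-9)·(47/15) = 33.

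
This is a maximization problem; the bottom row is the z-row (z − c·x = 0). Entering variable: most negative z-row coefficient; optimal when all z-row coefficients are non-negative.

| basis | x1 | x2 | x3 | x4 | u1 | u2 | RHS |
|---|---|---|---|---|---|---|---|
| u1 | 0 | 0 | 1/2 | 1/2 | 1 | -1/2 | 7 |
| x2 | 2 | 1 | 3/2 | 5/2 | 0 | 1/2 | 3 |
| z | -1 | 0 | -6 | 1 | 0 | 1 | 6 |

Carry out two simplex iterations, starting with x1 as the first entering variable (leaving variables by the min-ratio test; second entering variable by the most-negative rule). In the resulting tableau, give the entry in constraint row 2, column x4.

Ratio test on column x1 — row 1: entry 0 ≤ 0; row 2: 3/2 = 3/2. Minimum is 3/2 at row 2 (x2 leaves); pivot element 2.
Divide row 2 by 2; eliminate column x1 from the other rows.
Second iteration: most negative z-row entry is -21/4 in column x3, so x3 enters.
Ratio test on column x3 — row 1: 7/(1/2) = 14; row 2: (3/2)/(3/4) = 2. Minimum is 2 at row 2 (x1 leaves); pivot element 3/4.
Divide row 2 by 3/4; eliminate column x3 from the other rows.
After both pivots, the entry at constraint row 2, column x4 is 5/3.

5/3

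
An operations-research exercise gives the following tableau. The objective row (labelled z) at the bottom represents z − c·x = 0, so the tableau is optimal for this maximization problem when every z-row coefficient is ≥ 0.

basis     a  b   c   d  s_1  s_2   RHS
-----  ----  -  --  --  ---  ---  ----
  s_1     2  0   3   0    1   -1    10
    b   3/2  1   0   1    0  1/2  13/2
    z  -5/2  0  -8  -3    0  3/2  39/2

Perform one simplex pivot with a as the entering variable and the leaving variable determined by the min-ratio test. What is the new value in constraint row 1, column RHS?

Ratio test on column a — row 1: 10/2 = 5; row 2: (13/2)/(3/2) = 13/3. Minimum is 13/3 at row 2 (b leaves); pivot element 3/2.
Divide row 2 by 3/2; eliminate column a from the other rows.
Row 1 update in column RHS: 10 − 2·(13/3) = 4/3.

4/3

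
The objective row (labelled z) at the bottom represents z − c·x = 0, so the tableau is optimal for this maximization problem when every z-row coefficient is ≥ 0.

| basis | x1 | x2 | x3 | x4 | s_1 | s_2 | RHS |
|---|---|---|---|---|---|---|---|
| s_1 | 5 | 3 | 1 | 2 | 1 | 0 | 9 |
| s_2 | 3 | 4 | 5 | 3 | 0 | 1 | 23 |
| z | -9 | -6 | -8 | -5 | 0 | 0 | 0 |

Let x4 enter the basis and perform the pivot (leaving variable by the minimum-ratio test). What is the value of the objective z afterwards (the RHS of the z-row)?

45/2

Ratio test on column x4 — row 1: 9/2 = 9/2; row 2: 23/3 = 23/3. Minimum is 9/2 at row 1 (s_1 leaves); pivot element 2.
Pivot on row 1; the z-row RHS becomes 0 − (-5)·(9/2) = 45/2.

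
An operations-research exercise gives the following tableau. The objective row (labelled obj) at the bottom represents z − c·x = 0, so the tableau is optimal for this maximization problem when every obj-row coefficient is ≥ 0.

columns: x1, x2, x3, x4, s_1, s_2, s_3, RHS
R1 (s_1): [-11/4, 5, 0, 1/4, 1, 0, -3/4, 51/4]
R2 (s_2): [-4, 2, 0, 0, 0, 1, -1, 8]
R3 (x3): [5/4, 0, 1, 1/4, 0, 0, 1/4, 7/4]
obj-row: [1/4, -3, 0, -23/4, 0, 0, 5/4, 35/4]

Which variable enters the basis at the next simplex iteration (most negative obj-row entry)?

Negative obj-row entries: x2: -3, x4: -23/4.
The most negative is -23/4 in column x4, so x4 enters.

x4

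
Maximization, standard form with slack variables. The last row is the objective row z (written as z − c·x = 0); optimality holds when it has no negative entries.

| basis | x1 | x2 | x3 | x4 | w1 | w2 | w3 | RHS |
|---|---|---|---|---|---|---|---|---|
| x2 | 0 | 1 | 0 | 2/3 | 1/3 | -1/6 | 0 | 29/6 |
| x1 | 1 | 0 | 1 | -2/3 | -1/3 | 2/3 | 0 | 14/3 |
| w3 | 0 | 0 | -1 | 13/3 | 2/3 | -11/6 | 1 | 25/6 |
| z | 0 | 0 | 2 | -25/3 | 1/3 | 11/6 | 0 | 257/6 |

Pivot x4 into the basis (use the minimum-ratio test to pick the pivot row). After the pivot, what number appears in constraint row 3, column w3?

Ratio test on column x4 — row 1: (29/6)/(2/3) = 29/4; row 2: entry -2/3 ≤ 0; row 3: (25/6)/(13/3) = 25/26. Minimum is 25/26 at row 3 (w3 leaves); pivot element 13/3.
Divide row 3 by 13/3; eliminate column x4 from the other rows.
In the new row 3, the w3 entry is the old entry divided by the pivot: 1/(13/3) = 3/13.

3/13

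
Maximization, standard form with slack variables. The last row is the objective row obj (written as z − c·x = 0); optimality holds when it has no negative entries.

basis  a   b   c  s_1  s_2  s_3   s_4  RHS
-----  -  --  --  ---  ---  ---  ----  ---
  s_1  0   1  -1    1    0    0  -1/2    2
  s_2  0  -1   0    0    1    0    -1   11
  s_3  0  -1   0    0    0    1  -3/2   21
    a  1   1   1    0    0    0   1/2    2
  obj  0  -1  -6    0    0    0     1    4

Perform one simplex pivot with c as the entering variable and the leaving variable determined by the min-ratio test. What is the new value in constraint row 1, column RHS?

4

Ratio test on column c — row 1: entry -1 ≤ 0; row 2: entry 0 ≤ 0; row 3: entry 0 ≤ 0; row 4: 2/1 = 2. Minimum is 2 at row 4 (a leaves); pivot element 1.
Divide row 4 by 1; eliminate column c from the other rows.
Row 1 update in column RHS: 2 − (-1)·2 = 4.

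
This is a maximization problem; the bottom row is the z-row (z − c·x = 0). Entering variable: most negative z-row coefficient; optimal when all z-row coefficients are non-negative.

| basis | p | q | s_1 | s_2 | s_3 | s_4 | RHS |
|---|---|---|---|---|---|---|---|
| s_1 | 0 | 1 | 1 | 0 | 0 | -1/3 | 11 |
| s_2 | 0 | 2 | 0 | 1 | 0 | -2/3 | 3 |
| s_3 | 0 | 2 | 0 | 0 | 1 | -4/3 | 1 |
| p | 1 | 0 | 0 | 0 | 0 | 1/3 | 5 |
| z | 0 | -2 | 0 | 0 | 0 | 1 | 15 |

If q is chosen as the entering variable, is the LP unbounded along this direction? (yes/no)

no

Column q has positive entries in row(s) 1, 2, 3, so the ratio test bounds it — not unbounded.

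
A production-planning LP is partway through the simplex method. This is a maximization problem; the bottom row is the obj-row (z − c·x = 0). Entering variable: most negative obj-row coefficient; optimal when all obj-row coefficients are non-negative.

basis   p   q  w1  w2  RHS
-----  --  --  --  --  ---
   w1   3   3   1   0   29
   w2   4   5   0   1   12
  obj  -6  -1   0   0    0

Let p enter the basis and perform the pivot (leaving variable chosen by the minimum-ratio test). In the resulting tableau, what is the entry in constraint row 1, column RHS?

Ratio test on column p — row 1: 29/3 = 29/3; row 2: 12/4 = 3. Minimum is 3 at row 2 (w2 leaves); pivot element 4.
Divide row 2 by 4; eliminate column p from the other rows.
Row 1 update in column RHS: 29 − 3·3 = 20.

20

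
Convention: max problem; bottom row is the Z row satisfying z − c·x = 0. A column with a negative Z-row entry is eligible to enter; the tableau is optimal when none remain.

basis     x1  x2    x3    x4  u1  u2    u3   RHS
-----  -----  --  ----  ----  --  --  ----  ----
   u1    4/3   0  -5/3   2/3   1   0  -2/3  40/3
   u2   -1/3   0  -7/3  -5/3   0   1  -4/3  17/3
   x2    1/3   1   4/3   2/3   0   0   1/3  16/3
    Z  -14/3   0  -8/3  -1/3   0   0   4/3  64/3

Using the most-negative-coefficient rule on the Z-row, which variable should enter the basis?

Negative Z-row entries: x1: -14/3, x3: -8/3, x4: -1/3.
The most negative is -14/3 in column x1, so x1 enters.

x1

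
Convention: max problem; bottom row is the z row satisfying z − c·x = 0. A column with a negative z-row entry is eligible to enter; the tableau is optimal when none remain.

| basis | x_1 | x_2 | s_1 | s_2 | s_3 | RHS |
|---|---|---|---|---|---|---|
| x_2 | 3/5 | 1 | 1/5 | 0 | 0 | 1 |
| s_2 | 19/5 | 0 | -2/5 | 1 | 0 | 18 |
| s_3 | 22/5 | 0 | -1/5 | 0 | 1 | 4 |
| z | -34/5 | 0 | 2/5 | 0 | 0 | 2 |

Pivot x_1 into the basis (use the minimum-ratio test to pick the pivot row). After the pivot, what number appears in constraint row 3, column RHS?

10/11

Ratio test on column x_1 — row 1: 1/(3/5) = 5/3; row 2: 18/(19/5) = 90/19; row 3: 4/(22/5) = 10/11. Minimum is 10/11 at row 3 (s_3 leaves); pivot element 22/5.
Divide row 3 by 22/5; eliminate column x_1 from the other rows.
In the new row 3, the RHS entry is the old entry divided by the pivot: 4/(22/5) = 10/11.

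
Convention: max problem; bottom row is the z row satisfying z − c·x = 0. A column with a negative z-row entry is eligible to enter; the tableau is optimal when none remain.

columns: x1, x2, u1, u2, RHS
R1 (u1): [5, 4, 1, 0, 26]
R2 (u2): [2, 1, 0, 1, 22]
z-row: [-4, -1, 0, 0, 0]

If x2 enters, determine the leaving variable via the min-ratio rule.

u1

Column x2 entries and ratios — u1: 26/4 = 13/2; u2: 22/1 = 22.
Smallest ratio is 13/2 in the row of u1, so u1 leaves.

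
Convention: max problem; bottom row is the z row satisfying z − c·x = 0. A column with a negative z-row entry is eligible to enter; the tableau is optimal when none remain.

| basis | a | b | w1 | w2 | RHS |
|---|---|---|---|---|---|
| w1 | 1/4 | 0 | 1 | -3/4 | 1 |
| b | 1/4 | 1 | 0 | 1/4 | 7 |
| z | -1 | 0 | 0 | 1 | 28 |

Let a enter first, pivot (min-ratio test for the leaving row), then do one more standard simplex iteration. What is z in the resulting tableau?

Ratio test on column a — row 1: 1/(1/4) = 4; row 2: 7/(1/4) = 28. Minimum is 4 at row 1 (w1 leaves); pivot element 1/4.
Pivot on row 1; the z-row RHS becomes 28 − (-1)·4 = 32.
Next entering variable (most negative z-row entry -2): w2.
Ratio test on column w2 — row 1: entry -3 ≤ 0; row 2: 6/1 = 6. Minimum is 6 at row 2 (b leaves); pivot element 1.
After the second pivot the z-row RHS is 32 − (-2)·6 = 44.

44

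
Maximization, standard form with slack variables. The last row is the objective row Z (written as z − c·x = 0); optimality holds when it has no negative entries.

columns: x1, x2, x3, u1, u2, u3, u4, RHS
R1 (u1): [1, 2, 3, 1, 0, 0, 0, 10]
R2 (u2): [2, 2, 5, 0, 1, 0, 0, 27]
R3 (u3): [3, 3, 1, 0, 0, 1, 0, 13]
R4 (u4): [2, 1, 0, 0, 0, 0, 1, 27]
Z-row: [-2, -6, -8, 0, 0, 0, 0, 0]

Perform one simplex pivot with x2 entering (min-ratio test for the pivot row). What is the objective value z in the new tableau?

26

Ratio test on column x2 — row 1: 10/2 = 5; row 2: 27/2 = 27/2; row 3: 13/3 = 13/3; row 4: 27/1 = 27. Minimum is 13/3 at row 3 (u3 leaves); pivot element 3.
Pivot on row 3; the Z-row RHS becomes 0 − (-6)·(13/3) = 26.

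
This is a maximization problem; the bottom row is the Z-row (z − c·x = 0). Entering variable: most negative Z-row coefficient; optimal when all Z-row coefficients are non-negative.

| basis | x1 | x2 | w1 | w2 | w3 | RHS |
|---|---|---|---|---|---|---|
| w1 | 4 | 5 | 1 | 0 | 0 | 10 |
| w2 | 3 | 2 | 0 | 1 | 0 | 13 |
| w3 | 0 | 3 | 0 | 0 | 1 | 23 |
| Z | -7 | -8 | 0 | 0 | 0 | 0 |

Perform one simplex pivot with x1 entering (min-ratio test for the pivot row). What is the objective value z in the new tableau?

Ratio test on column x1 — row 1: 10/4 = 5/2; row 2: 13/3 = 13/3; row 3: entry 0 ≤ 0. Minimum is 5/2 at row 1 (w1 leaves); pivot element 4.
Pivot on row 1; the Z-row RHS becomes 0 − (-7)·(5/2) = 35/2.

35/2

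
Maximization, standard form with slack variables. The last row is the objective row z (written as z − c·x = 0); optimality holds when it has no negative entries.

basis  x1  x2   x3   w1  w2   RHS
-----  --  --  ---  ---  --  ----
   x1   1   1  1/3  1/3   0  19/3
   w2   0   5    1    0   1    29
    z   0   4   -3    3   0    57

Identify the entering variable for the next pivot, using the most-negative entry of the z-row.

x3

Negative z-row entries: x3: -3.
The most negative is -3 in column x3, so x3 enters.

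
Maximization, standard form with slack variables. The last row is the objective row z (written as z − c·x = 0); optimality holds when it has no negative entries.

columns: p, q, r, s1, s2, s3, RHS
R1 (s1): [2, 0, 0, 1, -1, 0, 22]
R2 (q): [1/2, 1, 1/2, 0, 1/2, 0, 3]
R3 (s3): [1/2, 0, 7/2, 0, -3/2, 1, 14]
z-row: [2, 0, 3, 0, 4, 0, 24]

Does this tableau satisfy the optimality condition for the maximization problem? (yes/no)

Every z-row coefficient is ≥ 0, so the tableau is optimal.

yes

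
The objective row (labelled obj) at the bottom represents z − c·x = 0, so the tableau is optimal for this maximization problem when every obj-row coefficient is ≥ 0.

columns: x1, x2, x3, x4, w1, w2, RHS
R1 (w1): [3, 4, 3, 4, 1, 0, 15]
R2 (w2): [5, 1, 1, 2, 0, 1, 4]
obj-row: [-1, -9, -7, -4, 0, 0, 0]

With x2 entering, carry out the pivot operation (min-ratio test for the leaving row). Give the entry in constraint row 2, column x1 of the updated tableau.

17/4

Ratio test on column x2 — row 1: 15/4 = 15/4; row 2: 4/1 = 4. Minimum is 15/4 at row 1 (w1 leaves); pivot element 4.
Divide row 1 by 4; eliminate column x2 from the other rows.
Row 2 update in column x1: 5 − 1·(3/4) = 17/4.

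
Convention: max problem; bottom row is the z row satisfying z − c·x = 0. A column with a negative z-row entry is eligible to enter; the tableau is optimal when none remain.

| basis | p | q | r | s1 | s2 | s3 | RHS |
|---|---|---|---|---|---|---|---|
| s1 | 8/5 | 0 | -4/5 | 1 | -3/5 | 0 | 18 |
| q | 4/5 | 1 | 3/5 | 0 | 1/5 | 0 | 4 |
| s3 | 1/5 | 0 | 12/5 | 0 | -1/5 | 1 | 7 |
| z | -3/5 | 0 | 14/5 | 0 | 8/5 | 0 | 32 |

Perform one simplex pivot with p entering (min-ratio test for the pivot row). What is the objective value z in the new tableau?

Ratio test on column p — row 1: 18/(8/5) = 45/4; row 2: 4/(4/5) = 5; row 3: 7/(1/5) = 35. Minimum is 5 at row 2 (q leaves); pivot element 4/5.
Pivot on row 2; the z-row RHS becomes 32 − (-3/5)·5 = 35.

35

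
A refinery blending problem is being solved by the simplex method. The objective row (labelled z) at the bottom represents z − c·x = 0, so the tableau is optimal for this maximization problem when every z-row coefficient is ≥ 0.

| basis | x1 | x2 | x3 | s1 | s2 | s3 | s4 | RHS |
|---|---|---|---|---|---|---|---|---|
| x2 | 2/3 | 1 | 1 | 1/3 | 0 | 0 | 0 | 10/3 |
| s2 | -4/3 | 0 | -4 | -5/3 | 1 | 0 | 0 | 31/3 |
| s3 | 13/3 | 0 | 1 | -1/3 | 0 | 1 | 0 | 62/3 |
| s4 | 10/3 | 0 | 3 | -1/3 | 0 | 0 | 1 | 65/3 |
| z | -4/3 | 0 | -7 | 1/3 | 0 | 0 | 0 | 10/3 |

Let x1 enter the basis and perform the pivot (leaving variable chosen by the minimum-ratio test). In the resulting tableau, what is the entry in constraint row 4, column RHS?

75/13

Ratio test on column x1 — row 1: (10/3)/(2/3) = 5; row 2: entry -4/3 ≤ 0; row 3: (62/3)/(13/3) = 62/13; row 4: (65/3)/(10/3) = 13/2. Minimum is 62/13 at row 3 (s3 leaves); pivot element 13/3.
Divide row 3 by 13/3; eliminate column x1 from the other rows.
Row 4 update in column RHS: 65/3 − (10/3)·(62/13) = 75/13.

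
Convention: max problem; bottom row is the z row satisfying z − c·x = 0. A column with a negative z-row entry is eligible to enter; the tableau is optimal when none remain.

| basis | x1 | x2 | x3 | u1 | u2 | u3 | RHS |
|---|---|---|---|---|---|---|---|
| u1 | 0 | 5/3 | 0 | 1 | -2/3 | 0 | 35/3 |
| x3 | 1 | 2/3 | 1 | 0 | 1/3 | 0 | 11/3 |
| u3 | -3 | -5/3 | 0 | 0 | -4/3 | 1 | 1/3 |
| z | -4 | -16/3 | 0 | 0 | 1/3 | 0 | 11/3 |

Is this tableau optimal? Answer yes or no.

The z-row has a negative entry -16/3 in column x2, so it is not optimal.

no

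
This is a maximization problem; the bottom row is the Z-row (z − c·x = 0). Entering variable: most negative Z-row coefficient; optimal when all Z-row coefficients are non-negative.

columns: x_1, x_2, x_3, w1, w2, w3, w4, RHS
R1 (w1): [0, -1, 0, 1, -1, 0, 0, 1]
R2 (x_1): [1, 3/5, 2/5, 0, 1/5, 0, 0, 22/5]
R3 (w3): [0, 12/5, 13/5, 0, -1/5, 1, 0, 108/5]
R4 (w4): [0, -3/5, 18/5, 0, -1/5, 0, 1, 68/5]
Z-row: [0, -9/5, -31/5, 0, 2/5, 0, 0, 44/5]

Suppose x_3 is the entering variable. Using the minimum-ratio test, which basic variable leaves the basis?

w4

Column x_3 entries and ratios — w1: 0 ≤ 0, skip; x_1: (22/5)/(2/5) = 11; w3: (108/5)/(13/5) = 108/13; w4: (68/5)/(18/5) = 34/9.
Smallest ratio is 34/9 in the row of w4, so w4 leaves.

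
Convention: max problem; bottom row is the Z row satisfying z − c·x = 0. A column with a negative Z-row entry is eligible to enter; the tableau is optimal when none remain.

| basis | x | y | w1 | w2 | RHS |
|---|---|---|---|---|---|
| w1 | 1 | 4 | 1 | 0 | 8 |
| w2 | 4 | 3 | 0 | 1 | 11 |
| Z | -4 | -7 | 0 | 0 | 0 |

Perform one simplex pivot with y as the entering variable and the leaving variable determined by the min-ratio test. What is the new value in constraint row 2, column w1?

-3/4

Ratio test on column y — row 1: 8/4 = 2; row 2: 11/3 = 11/3. Minimum is 2 at row 1 (w1 leaves); pivot element 4.
Divide row 1 by 4; eliminate column y from the other rows.
Row 2 update in column w1: 0 − 3·(1/4) = -3/4.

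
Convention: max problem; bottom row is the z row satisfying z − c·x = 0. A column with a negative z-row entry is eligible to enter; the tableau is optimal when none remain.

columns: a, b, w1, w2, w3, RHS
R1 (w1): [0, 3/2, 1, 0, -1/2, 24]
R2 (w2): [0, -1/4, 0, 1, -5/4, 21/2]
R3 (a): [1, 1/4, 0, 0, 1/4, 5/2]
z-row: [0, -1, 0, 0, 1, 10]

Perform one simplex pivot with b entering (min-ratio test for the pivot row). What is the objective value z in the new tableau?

20

Ratio test on column b — row 1: 24/(3/2) = 16; row 2: entry -1/4 ≤ 0; row 3: (5/2)/(1/4) = 10. Minimum is 10 at row 3 (a leaves); pivot element 1/4.
Pivot on row 3; the z-row RHS becomes 10 − (-1)·10 = 20.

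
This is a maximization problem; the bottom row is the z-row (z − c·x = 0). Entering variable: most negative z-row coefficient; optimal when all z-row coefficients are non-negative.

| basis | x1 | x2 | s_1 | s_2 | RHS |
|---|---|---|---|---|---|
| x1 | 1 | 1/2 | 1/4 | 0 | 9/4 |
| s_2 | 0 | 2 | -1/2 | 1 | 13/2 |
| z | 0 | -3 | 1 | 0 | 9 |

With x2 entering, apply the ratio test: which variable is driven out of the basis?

s_2

Column x2 entries and ratios — x1: (9/4)/(1/2) = 9/2; s_2: (13/2)/2 = 13/4.
Smallest ratio is 13/4 in the row of s_2, so s_2 leaves.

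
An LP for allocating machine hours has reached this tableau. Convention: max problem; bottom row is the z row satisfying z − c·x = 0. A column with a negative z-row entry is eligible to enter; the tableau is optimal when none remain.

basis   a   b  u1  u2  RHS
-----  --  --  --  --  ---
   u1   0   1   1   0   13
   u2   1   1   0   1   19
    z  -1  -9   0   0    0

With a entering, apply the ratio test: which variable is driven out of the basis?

u2

Column a entries and ratios — u1: 0 ≤ 0, skip; u2: 19/1 = 19.
Smallest ratio is 19 in the row of u2, so u2 leaves.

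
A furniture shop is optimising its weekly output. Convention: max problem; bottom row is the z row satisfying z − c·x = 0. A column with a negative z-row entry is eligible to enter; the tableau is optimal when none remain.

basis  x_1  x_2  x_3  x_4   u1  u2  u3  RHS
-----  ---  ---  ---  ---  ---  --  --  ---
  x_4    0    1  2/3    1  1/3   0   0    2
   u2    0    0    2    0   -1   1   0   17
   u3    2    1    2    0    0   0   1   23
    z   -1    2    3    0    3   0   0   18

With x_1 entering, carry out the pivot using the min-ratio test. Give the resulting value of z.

Ratio test on column x_1 — row 1: entry 0 ≤ 0; row 2: entry 0 ≤ 0; row 3: 23/2 = 23/2. Minimum is 23/2 at row 3 (u3 leaves); pivot element 2.
Pivot on row 3; the z-row RHS becomes 18 − (-1)·(23/2) = 59/2.

59/2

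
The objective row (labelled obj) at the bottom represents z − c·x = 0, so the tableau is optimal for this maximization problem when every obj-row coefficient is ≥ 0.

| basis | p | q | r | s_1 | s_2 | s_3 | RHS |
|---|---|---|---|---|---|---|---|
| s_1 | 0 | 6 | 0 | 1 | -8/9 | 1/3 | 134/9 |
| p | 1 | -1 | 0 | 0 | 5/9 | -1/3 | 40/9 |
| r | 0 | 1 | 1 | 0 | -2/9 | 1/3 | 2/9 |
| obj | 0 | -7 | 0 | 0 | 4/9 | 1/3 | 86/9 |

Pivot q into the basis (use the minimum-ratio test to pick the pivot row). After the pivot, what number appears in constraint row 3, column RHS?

2/9

Ratio test on column q — row 1: (134/9)/6 = 67/27; row 2: entry -1 ≤ 0; row 3: (2/9)/1 = 2/9. Minimum is 2/9 at row 3 (r leaves); pivot element 1.
Divide row 3 by 1; eliminate column q from the other rows.
In the new row 3, the RHS entry is the old entry divided by the pivot: (2/9)/1 = 2/9.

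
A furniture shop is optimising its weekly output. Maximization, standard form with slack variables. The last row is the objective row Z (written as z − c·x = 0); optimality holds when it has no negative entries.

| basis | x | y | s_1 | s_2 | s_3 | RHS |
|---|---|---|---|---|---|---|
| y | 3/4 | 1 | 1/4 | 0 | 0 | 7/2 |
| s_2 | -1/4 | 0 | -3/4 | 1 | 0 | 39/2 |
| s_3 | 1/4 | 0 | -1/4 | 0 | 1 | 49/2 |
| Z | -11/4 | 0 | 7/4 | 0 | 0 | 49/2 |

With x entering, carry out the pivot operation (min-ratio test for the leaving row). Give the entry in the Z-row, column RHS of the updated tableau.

112/3

Ratio test on column x — row 1: (7/2)/(3/4) = 14/3; row 2: entry -1/4 ≤ 0; row 3: (49/2)/(1/4) = 98. Minimum is 14/3 at row 1 (y leaves); pivot element 3/4.
Divide row 1 by 3/4; eliminate column x from the other rows.
Z-row update in column RHS: 49/2 − (-11/4)·(14/3) = 112/3.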